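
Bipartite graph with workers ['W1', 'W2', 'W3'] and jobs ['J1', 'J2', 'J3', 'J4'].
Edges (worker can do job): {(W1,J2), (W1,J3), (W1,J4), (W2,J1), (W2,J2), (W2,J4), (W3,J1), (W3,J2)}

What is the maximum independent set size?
Maximum independent set = 4

By König's theorem:
- Min vertex cover = Max matching = 3
- Max independent set = Total vertices - Min vertex cover
- Max independent set = 7 - 3 = 4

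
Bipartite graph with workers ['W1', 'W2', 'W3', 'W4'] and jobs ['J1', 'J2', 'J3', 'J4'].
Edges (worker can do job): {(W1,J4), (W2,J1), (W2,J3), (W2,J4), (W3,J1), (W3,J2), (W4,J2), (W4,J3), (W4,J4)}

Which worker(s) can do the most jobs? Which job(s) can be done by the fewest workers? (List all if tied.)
Most versatile: W2, W4 (3 jobs); Least covered: J1, J2, J3 (2 workers)

Worker degrees (jobs they can do): W1:1, W2:3, W3:2, W4:3
Job degrees (workers who can do it): J1:2, J2:2, J3:2, J4:3

Maximum worker degree is 3, achieved by: W2, W4
Minimum job degree is 2, achieved by: J1, J2, J3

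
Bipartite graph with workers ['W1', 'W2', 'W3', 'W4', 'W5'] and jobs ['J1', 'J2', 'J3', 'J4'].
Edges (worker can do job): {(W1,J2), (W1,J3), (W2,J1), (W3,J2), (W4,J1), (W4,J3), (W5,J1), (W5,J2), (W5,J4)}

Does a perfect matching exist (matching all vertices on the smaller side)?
Yes, perfect matching exists (size 4)

Perfect matching: {(W2,J1), (W3,J2), (W4,J3), (W5,J4)}
All 4 vertices on the smaller side are matched.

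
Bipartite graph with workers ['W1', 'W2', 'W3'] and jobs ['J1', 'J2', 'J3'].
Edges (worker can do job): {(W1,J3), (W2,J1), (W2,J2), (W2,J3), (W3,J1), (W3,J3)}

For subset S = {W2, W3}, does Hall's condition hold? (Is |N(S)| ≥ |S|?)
Yes: |N(S)| = 3, |S| = 2

Subset S = {W2, W3}
Neighbors N(S) = {J1, J2, J3}

|N(S)| = 3, |S| = 2
Hall's condition: |N(S)| ≥ |S| is satisfied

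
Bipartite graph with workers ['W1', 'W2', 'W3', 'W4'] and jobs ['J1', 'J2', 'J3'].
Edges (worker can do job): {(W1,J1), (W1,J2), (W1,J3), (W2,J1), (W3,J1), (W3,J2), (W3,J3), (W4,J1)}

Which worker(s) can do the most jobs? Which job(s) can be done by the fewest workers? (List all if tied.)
Most versatile: W1, W3 (3 jobs); Least covered: J2, J3 (2 workers)

Worker degrees (jobs they can do): W1:3, W2:1, W3:3, W4:1
Job degrees (workers who can do it): J1:4, J2:2, J3:2

Maximum worker degree is 3, achieved by: W1, W3
Minimum job degree is 2, achieved by: J2, J3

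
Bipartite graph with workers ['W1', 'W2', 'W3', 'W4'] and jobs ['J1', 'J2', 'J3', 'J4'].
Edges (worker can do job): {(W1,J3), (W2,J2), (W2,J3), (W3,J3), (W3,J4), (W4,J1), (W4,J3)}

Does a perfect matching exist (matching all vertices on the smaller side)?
Yes, perfect matching exists (size 4)

Perfect matching: {(W1,J3), (W2,J2), (W3,J4), (W4,J1)}
All 4 vertices on the smaller side are matched.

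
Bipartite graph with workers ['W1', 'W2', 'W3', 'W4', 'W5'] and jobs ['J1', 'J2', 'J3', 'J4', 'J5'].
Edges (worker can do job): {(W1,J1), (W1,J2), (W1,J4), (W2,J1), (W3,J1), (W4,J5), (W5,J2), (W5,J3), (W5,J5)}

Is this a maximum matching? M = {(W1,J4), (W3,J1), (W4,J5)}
No, size 3 is not maximum

Proposed matching has size 3.
Maximum matching size for this graph: 4.

This is NOT maximum - can be improved to size 4.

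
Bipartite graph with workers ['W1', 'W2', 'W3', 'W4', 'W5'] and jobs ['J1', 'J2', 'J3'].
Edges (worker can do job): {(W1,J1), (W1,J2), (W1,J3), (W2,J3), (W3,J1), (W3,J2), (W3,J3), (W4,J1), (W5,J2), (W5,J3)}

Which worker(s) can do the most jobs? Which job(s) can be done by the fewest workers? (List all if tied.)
Most versatile: W1, W3 (3 jobs); Least covered: J1, J2 (3 workers)

Worker degrees (jobs they can do): W1:3, W2:1, W3:3, W4:1, W5:2
Job degrees (workers who can do it): J1:3, J2:3, J3:4

Maximum worker degree is 3, achieved by: W1, W3
Minimum job degree is 3, achieved by: J1, J2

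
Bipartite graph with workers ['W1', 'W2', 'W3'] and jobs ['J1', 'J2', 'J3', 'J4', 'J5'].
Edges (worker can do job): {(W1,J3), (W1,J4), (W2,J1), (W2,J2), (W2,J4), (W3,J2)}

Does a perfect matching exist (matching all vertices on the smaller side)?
Yes, perfect matching exists (size 3)

Perfect matching: {(W1,J4), (W2,J1), (W3,J2)}
All 3 vertices on the smaller side are matched.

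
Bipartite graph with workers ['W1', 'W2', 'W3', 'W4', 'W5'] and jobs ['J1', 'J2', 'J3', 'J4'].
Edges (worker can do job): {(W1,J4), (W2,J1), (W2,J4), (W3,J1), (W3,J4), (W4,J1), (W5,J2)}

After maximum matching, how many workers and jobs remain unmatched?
Unmatched: 2 workers, 1 jobs

Maximum matching size: 3
Workers: 5 total, 3 matched, 2 unmatched
Jobs: 4 total, 3 matched, 1 unmatched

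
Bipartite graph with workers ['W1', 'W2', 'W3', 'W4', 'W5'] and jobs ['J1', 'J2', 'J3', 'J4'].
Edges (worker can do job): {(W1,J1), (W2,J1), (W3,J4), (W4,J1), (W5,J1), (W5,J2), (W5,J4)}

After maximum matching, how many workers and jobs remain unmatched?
Unmatched: 2 workers, 1 jobs

Maximum matching size: 3
Workers: 5 total, 3 matched, 2 unmatched
Jobs: 4 total, 3 matched, 1 unmatched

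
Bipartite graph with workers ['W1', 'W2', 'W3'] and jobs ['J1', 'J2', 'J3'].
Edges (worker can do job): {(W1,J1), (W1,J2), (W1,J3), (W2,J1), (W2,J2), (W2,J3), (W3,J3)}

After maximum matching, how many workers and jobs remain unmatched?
Unmatched: 0 workers, 0 jobs

Maximum matching size: 3
Workers: 3 total, 3 matched, 0 unmatched
Jobs: 3 total, 3 matched, 0 unmatched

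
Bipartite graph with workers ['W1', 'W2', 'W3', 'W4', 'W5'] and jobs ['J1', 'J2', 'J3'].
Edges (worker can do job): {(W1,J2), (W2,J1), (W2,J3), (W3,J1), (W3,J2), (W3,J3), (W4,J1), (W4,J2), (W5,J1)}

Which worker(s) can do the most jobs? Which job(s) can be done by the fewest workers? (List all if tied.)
Most versatile: W3 (3 jobs); Least covered: J3 (2 workers)

Worker degrees (jobs they can do): W1:1, W2:2, W3:3, W4:2, W5:1
Job degrees (workers who can do it): J1:4, J2:3, J3:2

Maximum worker degree is 3, achieved by: W3
Minimum job degree is 2, achieved by: J3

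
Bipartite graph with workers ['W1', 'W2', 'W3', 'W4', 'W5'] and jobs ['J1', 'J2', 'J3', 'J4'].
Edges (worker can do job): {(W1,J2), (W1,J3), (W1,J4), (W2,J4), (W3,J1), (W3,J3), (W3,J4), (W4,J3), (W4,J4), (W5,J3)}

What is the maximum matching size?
Maximum matching size = 4

Maximum matching: {(W1,J2), (W3,J1), (W4,J4), (W5,J3)}
Size: 4

This assigns 4 workers to 4 distinct jobs.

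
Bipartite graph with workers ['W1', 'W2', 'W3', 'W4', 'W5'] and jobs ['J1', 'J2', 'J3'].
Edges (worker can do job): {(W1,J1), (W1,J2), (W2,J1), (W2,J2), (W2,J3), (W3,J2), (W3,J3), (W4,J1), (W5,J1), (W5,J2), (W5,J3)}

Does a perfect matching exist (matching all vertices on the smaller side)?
Yes, perfect matching exists (size 3)

Perfect matching: {(W3,J2), (W4,J1), (W5,J3)}
All 3 vertices on the smaller side are matched.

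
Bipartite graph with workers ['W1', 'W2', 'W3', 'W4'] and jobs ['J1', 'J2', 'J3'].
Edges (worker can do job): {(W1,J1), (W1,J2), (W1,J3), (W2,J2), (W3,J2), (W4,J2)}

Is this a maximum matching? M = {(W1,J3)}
No, size 1 is not maximum

Proposed matching has size 1.
Maximum matching size for this graph: 2.

This is NOT maximum - can be improved to size 2.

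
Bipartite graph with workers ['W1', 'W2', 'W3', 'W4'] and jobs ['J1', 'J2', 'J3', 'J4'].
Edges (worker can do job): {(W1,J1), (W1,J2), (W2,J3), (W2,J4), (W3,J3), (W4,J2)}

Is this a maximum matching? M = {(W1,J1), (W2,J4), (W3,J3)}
No, size 3 is not maximum

Proposed matching has size 3.
Maximum matching size for this graph: 4.

This is NOT maximum - can be improved to size 4.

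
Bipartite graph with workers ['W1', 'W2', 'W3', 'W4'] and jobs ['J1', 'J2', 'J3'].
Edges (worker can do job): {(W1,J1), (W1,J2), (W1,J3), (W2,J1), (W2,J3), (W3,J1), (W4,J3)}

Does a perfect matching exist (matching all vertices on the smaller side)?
Yes, perfect matching exists (size 3)

Perfect matching: {(W1,J2), (W3,J1), (W4,J3)}
All 3 vertices on the smaller side are matched.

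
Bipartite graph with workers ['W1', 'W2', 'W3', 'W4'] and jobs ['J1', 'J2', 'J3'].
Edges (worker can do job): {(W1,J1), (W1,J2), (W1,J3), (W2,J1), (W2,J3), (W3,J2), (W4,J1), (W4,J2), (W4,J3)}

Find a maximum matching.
Matching: {(W1,J1), (W3,J2), (W4,J3)}

Maximum matching (size 3):
  W1 → J1
  W3 → J2
  W4 → J3

Each worker is assigned to at most one job, and each job to at most one worker.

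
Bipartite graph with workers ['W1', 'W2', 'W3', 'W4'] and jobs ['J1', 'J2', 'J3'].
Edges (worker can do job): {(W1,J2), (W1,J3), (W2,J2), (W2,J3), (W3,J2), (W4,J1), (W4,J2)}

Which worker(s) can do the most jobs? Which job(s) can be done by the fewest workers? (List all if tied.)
Most versatile: W1, W2, W4 (2 jobs); Least covered: J1 (1 workers)

Worker degrees (jobs they can do): W1:2, W2:2, W3:1, W4:2
Job degrees (workers who can do it): J1:1, J2:4, J3:2

Maximum worker degree is 2, achieved by: W1, W2, W4
Minimum job degree is 1, achieved by: J1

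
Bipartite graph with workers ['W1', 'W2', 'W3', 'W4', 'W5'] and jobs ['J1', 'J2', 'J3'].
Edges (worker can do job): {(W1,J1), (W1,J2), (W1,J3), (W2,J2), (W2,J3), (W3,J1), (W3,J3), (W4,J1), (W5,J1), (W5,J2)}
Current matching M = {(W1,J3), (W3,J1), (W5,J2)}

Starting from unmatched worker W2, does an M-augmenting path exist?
No augmenting path from W2

Alternating search from W2 reaches jobs: {J1, J2, J3}.
Every reachable job is already matched in M, and following those matched edges back to workers exposes no further unvisited jobs.
No M-augmenting path from W2 exists.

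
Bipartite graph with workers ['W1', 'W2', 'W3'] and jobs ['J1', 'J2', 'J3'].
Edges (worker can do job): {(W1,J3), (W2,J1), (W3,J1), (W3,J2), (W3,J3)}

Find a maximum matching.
Matching: {(W1,J3), (W2,J1), (W3,J2)}

Maximum matching (size 3):
  W1 → J3
  W2 → J1
  W3 → J2

Each worker is assigned to at most one job, and each job to at most one worker.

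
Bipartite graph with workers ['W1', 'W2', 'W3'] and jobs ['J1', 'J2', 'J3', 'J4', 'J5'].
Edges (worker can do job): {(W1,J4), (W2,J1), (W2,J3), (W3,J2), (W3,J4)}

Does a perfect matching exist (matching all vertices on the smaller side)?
Yes, perfect matching exists (size 3)

Perfect matching: {(W1,J4), (W2,J3), (W3,J2)}
All 3 vertices on the smaller side are matched.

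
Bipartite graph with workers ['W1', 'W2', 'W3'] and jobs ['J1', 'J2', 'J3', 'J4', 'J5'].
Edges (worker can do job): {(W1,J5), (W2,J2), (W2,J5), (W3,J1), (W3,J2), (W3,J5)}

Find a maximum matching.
Matching: {(W1,J5), (W2,J2), (W3,J1)}

Maximum matching (size 3):
  W1 → J5
  W2 → J2
  W3 → J1

Each worker is assigned to at most one job, and each job to at most one worker.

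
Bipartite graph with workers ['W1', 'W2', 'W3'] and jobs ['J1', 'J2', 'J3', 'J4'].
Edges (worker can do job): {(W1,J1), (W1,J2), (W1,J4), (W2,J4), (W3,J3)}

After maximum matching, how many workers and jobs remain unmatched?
Unmatched: 0 workers, 1 jobs

Maximum matching size: 3
Workers: 3 total, 3 matched, 0 unmatched
Jobs: 4 total, 3 matched, 1 unmatched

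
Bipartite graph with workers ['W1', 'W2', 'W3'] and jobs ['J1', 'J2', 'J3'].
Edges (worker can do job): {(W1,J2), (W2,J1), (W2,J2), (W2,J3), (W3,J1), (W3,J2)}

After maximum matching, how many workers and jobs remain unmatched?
Unmatched: 0 workers, 0 jobs

Maximum matching size: 3
Workers: 3 total, 3 matched, 0 unmatched
Jobs: 3 total, 3 matched, 0 unmatched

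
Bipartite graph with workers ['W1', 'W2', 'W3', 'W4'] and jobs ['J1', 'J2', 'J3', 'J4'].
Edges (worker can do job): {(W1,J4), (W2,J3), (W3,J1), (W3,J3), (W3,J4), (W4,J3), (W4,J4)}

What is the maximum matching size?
Maximum matching size = 3

Maximum matching: {(W2,J3), (W3,J1), (W4,J4)}
Size: 3

This assigns 3 workers to 3 distinct jobs.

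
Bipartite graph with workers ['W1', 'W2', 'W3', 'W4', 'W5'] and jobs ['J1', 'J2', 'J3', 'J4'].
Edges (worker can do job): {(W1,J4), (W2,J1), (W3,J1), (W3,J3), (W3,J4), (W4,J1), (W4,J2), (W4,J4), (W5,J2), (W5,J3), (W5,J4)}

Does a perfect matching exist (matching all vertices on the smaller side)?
Yes, perfect matching exists (size 4)

Perfect matching: {(W1,J4), (W3,J3), (W4,J1), (W5,J2)}
All 4 vertices on the smaller side are matched.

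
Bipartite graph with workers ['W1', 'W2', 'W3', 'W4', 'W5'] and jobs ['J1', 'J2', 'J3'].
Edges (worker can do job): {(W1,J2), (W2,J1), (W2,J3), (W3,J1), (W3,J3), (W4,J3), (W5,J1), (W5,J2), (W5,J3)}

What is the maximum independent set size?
Maximum independent set = 5

By König's theorem:
- Min vertex cover = Max matching = 3
- Max independent set = Total vertices - Min vertex cover
- Max independent set = 8 - 3 = 5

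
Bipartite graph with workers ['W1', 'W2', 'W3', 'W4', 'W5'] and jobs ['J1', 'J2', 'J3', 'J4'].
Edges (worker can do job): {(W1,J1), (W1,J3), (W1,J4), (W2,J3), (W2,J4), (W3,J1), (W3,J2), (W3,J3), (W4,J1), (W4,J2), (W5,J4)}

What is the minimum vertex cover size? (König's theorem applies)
Minimum vertex cover size = 4

By König's theorem: in bipartite graphs,
min vertex cover = max matching = 4

Maximum matching has size 4, so minimum vertex cover also has size 4.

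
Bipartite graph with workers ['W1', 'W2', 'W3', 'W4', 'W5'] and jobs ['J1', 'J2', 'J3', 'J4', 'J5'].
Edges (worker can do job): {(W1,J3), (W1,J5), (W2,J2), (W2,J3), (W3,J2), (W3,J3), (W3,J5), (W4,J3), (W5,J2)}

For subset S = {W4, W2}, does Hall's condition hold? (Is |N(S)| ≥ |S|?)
Yes: |N(S)| = 2, |S| = 2

Subset S = {W4, W2}
Neighbors N(S) = {J2, J3}

|N(S)| = 2, |S| = 2
Hall's condition: |N(S)| ≥ |S| is satisfied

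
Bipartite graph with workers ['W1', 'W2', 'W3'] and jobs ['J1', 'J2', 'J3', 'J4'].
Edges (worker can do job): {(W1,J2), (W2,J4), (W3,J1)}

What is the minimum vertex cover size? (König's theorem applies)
Minimum vertex cover size = 3

By König's theorem: in bipartite graphs,
min vertex cover = max matching = 3

Maximum matching has size 3, so minimum vertex cover also has size 3.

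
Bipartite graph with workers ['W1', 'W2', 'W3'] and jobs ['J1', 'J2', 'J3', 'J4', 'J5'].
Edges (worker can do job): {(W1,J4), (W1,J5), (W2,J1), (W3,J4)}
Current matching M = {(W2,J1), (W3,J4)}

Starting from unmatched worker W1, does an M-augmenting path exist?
Yes: W1 → J5

An M-augmenting path alternates non-matching / matching edges, starting and ending at unmatched vertices.
Path: W1 → J5
(J5 is unmatched in M, so the path is augmenting.)
Flipping edges along this path would increase |M| from 2 to 3.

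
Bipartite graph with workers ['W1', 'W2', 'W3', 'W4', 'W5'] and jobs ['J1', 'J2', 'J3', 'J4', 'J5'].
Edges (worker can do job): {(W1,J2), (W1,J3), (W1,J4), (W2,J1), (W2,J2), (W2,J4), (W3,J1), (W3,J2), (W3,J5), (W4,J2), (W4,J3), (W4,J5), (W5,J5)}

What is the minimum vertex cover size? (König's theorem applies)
Minimum vertex cover size = 5

By König's theorem: in bipartite graphs,
min vertex cover = max matching = 5

Maximum matching has size 5, so minimum vertex cover also has size 5.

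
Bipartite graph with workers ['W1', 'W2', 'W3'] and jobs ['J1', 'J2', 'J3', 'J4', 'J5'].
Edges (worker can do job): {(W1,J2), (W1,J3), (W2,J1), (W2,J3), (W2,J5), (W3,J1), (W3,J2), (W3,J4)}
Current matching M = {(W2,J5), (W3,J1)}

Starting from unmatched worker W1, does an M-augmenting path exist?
Yes: W1 → J2

An M-augmenting path alternates non-matching / matching edges, starting and ending at unmatched vertices.
Path: W1 → J2
(J2 is unmatched in M, so the path is augmenting.)
Flipping edges along this path would increase |M| from 2 to 3.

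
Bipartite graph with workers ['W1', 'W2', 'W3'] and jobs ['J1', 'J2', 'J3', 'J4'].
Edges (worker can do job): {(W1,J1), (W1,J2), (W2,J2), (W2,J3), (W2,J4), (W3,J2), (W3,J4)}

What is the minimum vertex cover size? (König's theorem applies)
Minimum vertex cover size = 3

By König's theorem: in bipartite graphs,
min vertex cover = max matching = 3

Maximum matching has size 3, so minimum vertex cover also has size 3.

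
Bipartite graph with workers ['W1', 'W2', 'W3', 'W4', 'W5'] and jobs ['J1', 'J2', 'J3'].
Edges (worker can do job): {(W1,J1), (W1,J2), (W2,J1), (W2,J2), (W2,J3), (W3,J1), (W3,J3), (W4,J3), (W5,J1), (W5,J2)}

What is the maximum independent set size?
Maximum independent set = 5

By König's theorem:
- Min vertex cover = Max matching = 3
- Max independent set = Total vertices - Min vertex cover
- Max independent set = 8 - 3 = 5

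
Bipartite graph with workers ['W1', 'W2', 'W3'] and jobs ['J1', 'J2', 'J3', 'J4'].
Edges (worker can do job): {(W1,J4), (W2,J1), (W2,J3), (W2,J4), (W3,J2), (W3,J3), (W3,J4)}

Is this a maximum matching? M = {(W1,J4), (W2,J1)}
No, size 2 is not maximum

Proposed matching has size 2.
Maximum matching size for this graph: 3.

This is NOT maximum - can be improved to size 3.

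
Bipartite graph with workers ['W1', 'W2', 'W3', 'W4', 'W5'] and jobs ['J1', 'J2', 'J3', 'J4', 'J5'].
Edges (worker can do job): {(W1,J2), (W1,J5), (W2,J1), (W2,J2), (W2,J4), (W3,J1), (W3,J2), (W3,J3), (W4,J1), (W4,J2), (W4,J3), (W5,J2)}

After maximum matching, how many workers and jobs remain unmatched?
Unmatched: 0 workers, 0 jobs

Maximum matching size: 5
Workers: 5 total, 5 matched, 0 unmatched
Jobs: 5 total, 5 matched, 0 unmatched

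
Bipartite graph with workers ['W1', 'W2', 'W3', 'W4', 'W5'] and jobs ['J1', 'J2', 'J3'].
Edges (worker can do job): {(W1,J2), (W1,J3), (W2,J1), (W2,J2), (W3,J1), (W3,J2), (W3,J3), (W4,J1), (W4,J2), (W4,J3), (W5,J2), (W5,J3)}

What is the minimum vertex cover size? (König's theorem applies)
Minimum vertex cover size = 3

By König's theorem: in bipartite graphs,
min vertex cover = max matching = 3

Maximum matching has size 3, so minimum vertex cover also has size 3.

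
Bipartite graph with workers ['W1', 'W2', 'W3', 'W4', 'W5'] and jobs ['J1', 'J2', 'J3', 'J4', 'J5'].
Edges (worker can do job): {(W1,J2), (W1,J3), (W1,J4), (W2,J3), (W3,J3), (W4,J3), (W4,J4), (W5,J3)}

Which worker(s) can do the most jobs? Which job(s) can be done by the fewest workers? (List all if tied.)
Most versatile: W1 (3 jobs); Least covered: J1, J5 (0 workers)

Worker degrees (jobs they can do): W1:3, W2:1, W3:1, W4:2, W5:1
Job degrees (workers who can do it): J1:0, J2:1, J3:5, J4:2, J5:0

Maximum worker degree is 3, achieved by: W1
Minimum job degree is 0, achieved by: J1, J5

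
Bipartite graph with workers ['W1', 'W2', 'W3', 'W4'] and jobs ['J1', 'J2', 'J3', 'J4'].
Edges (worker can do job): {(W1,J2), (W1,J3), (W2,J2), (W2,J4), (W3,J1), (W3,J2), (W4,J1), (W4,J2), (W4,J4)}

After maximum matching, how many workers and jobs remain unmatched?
Unmatched: 0 workers, 0 jobs

Maximum matching size: 4
Workers: 4 total, 4 matched, 0 unmatched
Jobs: 4 total, 4 matched, 0 unmatched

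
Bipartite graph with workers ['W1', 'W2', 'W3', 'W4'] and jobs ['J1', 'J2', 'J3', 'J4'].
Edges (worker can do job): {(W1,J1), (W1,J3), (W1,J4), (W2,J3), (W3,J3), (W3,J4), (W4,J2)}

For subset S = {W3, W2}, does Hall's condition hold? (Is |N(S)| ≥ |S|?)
Yes: |N(S)| = 2, |S| = 2

Subset S = {W3, W2}
Neighbors N(S) = {J3, J4}

|N(S)| = 2, |S| = 2
Hall's condition: |N(S)| ≥ |S| is satisfied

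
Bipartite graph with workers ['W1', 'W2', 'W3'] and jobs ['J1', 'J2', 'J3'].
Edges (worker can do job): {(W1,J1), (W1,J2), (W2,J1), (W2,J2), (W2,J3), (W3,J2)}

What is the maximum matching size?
Maximum matching size = 3

Maximum matching: {(W1,J1), (W2,J3), (W3,J2)}
Size: 3

This assigns 3 workers to 3 distinct jobs.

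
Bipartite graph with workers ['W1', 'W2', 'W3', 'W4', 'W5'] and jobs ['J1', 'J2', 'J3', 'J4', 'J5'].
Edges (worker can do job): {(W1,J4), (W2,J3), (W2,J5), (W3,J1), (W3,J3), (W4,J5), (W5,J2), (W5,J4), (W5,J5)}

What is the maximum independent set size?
Maximum independent set = 5

By König's theorem:
- Min vertex cover = Max matching = 5
- Max independent set = Total vertices - Min vertex cover
- Max independent set = 10 - 5 = 5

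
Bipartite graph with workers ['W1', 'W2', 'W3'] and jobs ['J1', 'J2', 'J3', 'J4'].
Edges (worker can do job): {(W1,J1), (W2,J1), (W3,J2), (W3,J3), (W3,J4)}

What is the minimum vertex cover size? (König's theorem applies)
Minimum vertex cover size = 2

By König's theorem: in bipartite graphs,
min vertex cover = max matching = 2

Maximum matching has size 2, so minimum vertex cover also has size 2.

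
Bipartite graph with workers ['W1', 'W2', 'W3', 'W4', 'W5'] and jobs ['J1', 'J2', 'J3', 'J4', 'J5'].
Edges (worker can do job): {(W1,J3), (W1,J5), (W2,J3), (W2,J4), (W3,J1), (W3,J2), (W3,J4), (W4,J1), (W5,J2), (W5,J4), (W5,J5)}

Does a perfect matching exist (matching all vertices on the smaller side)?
Yes, perfect matching exists (size 5)

Perfect matching: {(W1,J3), (W2,J4), (W3,J2), (W4,J1), (W5,J5)}
All 5 vertices on the smaller side are matched.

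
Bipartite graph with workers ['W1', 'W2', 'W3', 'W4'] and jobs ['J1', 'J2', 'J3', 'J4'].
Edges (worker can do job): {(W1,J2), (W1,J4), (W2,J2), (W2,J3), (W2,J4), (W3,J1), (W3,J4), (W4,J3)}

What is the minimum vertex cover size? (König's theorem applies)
Minimum vertex cover size = 4

By König's theorem: in bipartite graphs,
min vertex cover = max matching = 4

Maximum matching has size 4, so minimum vertex cover also has size 4.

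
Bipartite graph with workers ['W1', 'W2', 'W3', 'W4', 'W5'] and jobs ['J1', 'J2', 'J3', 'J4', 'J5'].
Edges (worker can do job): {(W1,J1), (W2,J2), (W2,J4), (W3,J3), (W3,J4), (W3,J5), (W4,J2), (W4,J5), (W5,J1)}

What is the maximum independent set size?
Maximum independent set = 6

By König's theorem:
- Min vertex cover = Max matching = 4
- Max independent set = Total vertices - Min vertex cover
- Max independent set = 10 - 4 = 6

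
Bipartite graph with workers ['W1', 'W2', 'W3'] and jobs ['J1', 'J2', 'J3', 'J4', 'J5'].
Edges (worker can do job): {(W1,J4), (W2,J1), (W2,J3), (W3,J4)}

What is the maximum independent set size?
Maximum independent set = 6

By König's theorem:
- Min vertex cover = Max matching = 2
- Max independent set = Total vertices - Min vertex cover
- Max independent set = 8 - 2 = 6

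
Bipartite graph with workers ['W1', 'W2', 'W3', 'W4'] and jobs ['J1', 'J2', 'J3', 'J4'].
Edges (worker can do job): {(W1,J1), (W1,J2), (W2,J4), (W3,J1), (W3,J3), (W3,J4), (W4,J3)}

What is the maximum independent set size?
Maximum independent set = 4

By König's theorem:
- Min vertex cover = Max matching = 4
- Max independent set = Total vertices - Min vertex cover
- Max independent set = 8 - 4 = 4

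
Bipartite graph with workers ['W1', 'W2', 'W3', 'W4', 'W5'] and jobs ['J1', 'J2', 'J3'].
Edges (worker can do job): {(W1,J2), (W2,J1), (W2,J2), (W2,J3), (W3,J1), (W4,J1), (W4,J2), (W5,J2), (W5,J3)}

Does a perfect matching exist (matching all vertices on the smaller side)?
Yes, perfect matching exists (size 3)

Perfect matching: {(W3,J1), (W4,J2), (W5,J3)}
All 3 vertices on the smaller side are matched.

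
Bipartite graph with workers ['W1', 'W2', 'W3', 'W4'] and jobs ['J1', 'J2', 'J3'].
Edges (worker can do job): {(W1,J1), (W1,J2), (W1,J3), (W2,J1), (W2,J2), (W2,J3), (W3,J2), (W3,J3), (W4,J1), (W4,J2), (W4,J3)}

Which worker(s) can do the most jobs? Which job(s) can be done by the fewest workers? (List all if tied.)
Most versatile: W1, W2, W4 (3 jobs); Least covered: J1 (3 workers)

Worker degrees (jobs they can do): W1:3, W2:3, W3:2, W4:3
Job degrees (workers who can do it): J1:3, J2:4, J3:4

Maximum worker degree is 3, achieved by: W1, W2, W4
Minimum job degree is 3, achieved by: J1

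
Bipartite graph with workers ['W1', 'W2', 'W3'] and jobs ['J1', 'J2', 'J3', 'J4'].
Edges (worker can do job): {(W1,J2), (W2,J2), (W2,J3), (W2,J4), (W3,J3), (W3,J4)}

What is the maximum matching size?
Maximum matching size = 3

Maximum matching: {(W1,J2), (W2,J3), (W3,J4)}
Size: 3

This assigns 3 workers to 3 distinct jobs.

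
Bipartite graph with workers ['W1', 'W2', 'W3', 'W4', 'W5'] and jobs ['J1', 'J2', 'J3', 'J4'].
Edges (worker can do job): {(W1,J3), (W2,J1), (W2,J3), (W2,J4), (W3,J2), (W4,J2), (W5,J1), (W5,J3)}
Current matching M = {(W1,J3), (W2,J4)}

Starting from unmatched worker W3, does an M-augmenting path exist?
Yes: W3 → J2

An M-augmenting path alternates non-matching / matching edges, starting and ending at unmatched vertices.
Path: W3 → J2
(J2 is unmatched in M, so the path is augmenting.)
Flipping edges along this path would increase |M| from 2 to 3.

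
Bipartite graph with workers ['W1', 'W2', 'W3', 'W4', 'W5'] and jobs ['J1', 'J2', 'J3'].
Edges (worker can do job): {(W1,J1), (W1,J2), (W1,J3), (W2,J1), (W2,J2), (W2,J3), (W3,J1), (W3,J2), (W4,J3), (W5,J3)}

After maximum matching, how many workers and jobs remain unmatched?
Unmatched: 2 workers, 0 jobs

Maximum matching size: 3
Workers: 5 total, 3 matched, 2 unmatched
Jobs: 3 total, 3 matched, 0 unmatched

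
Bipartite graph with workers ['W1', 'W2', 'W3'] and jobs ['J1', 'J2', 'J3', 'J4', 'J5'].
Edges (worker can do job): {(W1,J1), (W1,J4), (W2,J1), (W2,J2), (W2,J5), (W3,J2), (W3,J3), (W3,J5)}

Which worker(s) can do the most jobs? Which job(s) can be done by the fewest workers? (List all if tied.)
Most versatile: W2, W3 (3 jobs); Least covered: J3, J4 (1 workers)

Worker degrees (jobs they can do): W1:2, W2:3, W3:3
Job degrees (workers who can do it): J1:2, J2:2, J3:1, J4:1, J5:2

Maximum worker degree is 3, achieved by: W2, W3
Minimum job degree is 1, achieved by: J3, J4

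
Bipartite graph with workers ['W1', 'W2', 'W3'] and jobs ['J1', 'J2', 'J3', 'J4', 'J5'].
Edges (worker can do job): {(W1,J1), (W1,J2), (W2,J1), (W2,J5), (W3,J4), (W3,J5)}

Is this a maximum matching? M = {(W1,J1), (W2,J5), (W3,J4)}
Yes, size 3 is maximum

Proposed matching has size 3.
Maximum matching size for this graph: 3.

This is a maximum matching.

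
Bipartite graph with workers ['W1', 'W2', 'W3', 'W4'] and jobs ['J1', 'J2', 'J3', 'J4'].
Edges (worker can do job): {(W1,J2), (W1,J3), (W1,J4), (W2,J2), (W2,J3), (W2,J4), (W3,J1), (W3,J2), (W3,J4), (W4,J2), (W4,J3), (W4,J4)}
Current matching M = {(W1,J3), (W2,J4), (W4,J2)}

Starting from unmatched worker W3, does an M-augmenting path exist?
Yes: W3 → J1

An M-augmenting path alternates non-matching / matching edges, starting and ending at unmatched vertices.
Path: W3 → J1
(J1 is unmatched in M, so the path is augmenting.)
Flipping edges along this path would increase |M| from 3 to 4.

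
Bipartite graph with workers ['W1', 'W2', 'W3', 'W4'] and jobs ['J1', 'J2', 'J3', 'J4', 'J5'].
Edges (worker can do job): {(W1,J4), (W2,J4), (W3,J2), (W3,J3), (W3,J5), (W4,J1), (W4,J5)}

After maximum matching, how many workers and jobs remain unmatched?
Unmatched: 1 workers, 2 jobs

Maximum matching size: 3
Workers: 4 total, 3 matched, 1 unmatched
Jobs: 5 total, 3 matched, 2 unmatched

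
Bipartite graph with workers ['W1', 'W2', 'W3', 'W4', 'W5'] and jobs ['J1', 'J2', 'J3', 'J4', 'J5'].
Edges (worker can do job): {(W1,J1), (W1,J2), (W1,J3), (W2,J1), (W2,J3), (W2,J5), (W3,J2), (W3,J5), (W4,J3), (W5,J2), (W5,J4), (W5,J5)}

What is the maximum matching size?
Maximum matching size = 5

Maximum matching: {(W1,J1), (W2,J5), (W3,J2), (W4,J3), (W5,J4)}
Size: 5

This assigns 5 workers to 5 distinct jobs.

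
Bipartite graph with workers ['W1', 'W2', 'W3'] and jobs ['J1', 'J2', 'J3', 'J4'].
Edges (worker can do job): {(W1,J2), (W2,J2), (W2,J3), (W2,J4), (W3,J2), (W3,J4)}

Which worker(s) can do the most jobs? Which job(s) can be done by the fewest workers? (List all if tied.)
Most versatile: W2 (3 jobs); Least covered: J1 (0 workers)

Worker degrees (jobs they can do): W1:1, W2:3, W3:2
Job degrees (workers who can do it): J1:0, J2:3, J3:1, J4:2

Maximum worker degree is 3, achieved by: W2
Minimum job degree is 0, achieved by: J1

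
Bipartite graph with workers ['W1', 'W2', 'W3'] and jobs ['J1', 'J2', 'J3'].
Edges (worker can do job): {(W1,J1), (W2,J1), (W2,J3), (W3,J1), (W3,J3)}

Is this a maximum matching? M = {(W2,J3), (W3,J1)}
Yes, size 2 is maximum

Proposed matching has size 2.
Maximum matching size for this graph: 2.

This is a maximum matching.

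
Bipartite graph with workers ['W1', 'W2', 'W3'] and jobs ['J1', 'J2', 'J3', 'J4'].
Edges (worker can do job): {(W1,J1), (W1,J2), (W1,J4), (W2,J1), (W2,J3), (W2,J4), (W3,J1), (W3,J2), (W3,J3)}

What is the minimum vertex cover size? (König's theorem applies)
Minimum vertex cover size = 3

By König's theorem: in bipartite graphs,
min vertex cover = max matching = 3

Maximum matching has size 3, so minimum vertex cover also has size 3.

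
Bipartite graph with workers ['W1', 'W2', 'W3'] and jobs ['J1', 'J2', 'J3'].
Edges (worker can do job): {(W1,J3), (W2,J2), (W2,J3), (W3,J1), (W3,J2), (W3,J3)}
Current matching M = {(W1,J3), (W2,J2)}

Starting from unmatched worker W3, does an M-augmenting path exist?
Yes: W3 → J1

An M-augmenting path alternates non-matching / matching edges, starting and ending at unmatched vertices.
Path: W3 → J1
(J1 is unmatched in M, so the path is augmenting.)
Flipping edges along this path would increase |M| from 2 to 3.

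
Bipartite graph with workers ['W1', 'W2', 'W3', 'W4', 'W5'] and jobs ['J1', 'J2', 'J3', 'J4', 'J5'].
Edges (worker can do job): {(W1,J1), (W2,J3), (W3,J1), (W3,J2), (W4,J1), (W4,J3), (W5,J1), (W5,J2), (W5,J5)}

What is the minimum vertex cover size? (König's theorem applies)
Minimum vertex cover size = 4

By König's theorem: in bipartite graphs,
min vertex cover = max matching = 4

Maximum matching has size 4, so minimum vertex cover also has size 4.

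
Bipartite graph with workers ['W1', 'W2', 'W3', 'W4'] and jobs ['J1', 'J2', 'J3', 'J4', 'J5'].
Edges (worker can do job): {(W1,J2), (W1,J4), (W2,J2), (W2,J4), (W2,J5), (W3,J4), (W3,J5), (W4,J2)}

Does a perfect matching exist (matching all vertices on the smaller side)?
No, maximum matching has size 3 < 4

Maximum matching has size 3, need 4 for perfect matching.
Unmatched workers: ['W2']
Unmatched jobs: ['J3', 'J1']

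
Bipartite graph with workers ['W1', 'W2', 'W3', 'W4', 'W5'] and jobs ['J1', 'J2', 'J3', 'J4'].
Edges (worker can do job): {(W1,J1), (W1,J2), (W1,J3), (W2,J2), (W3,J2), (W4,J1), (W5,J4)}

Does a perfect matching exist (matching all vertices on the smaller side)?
Yes, perfect matching exists (size 4)

Perfect matching: {(W1,J3), (W3,J2), (W4,J1), (W5,J4)}
All 4 vertices on the smaller side are matched.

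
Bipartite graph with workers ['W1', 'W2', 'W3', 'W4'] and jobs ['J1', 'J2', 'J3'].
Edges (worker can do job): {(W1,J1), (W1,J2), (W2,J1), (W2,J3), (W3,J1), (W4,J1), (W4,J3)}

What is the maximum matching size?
Maximum matching size = 3

Maximum matching: {(W1,J2), (W3,J1), (W4,J3)}
Size: 3

This assigns 3 workers to 3 distinct jobs.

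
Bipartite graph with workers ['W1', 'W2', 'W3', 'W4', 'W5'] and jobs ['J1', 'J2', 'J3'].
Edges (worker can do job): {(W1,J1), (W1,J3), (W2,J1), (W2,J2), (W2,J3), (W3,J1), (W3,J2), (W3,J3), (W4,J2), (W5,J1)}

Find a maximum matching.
Matching: {(W1,J3), (W3,J2), (W5,J1)}

Maximum matching (size 3):
  W1 → J3
  W3 → J2
  W5 → J1

Each worker is assigned to at most one job, and each job to at most one worker.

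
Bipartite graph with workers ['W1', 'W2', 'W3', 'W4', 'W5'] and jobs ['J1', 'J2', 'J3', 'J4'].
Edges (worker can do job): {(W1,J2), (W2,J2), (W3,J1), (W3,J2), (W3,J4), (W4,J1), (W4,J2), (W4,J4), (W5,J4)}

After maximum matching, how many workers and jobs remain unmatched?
Unmatched: 2 workers, 1 jobs

Maximum matching size: 3
Workers: 5 total, 3 matched, 2 unmatched
Jobs: 4 total, 3 matched, 1 unmatched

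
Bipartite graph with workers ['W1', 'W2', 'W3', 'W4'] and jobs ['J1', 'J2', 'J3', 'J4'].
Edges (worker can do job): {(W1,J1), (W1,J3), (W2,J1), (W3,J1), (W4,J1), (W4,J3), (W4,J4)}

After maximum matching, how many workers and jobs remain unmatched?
Unmatched: 1 workers, 1 jobs

Maximum matching size: 3
Workers: 4 total, 3 matched, 1 unmatched
Jobs: 4 total, 3 matched, 1 unmatched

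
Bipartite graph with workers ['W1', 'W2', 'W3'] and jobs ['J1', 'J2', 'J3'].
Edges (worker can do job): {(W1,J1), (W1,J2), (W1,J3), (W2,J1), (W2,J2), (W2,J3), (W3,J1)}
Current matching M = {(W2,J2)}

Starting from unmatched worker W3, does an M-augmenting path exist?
Yes: W3 → J1

An M-augmenting path alternates non-matching / matching edges, starting and ending at unmatched vertices.
Path: W3 → J1
(J1 is unmatched in M, so the path is augmenting.)
Flipping edges along this path would increase |M| from 1 to 2.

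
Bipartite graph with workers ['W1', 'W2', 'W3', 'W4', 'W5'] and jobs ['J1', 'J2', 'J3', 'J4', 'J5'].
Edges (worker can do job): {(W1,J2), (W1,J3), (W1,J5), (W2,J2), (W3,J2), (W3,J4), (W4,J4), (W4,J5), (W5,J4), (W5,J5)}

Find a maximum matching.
Matching: {(W1,J3), (W3,J2), (W4,J5), (W5,J4)}

Maximum matching (size 4):
  W1 → J3
  W3 → J2
  W4 → J5
  W5 → J4

Each worker is assigned to at most one job, and each job to at most one worker.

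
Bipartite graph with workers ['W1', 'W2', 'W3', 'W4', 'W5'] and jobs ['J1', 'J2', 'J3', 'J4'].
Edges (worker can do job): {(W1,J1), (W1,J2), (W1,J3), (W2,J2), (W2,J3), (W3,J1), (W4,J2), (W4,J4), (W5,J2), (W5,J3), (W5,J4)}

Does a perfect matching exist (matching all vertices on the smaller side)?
Yes, perfect matching exists (size 4)

Perfect matching: {(W1,J3), (W3,J1), (W4,J2), (W5,J4)}
All 4 vertices on the smaller side are matched.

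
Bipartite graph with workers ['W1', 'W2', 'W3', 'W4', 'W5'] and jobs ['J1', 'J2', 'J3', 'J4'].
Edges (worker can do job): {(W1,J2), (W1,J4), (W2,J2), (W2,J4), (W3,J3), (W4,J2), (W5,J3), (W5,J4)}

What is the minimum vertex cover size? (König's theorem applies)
Minimum vertex cover size = 3

By König's theorem: in bipartite graphs,
min vertex cover = max matching = 3

Maximum matching has size 3, so minimum vertex cover also has size 3.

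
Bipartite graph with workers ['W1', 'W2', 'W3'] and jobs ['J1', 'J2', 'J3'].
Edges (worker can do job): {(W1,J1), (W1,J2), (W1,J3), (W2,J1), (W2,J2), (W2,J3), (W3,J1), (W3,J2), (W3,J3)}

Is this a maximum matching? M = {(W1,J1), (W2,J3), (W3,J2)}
Yes, size 3 is maximum

Proposed matching has size 3.
Maximum matching size for this graph: 3.

This is a maximum matching.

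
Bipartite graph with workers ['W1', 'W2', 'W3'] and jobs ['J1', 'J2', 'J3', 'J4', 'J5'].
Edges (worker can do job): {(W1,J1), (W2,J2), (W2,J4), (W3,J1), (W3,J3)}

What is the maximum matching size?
Maximum matching size = 3

Maximum matching: {(W1,J1), (W2,J4), (W3,J3)}
Size: 3

This assigns 3 workers to 3 distinct jobs.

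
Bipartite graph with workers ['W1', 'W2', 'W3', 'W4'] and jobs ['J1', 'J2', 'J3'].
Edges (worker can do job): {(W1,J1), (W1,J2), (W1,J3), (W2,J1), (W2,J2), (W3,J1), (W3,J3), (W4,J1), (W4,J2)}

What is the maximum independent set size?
Maximum independent set = 4

By König's theorem:
- Min vertex cover = Max matching = 3
- Max independent set = Total vertices - Min vertex cover
- Max independent set = 7 - 3 = 4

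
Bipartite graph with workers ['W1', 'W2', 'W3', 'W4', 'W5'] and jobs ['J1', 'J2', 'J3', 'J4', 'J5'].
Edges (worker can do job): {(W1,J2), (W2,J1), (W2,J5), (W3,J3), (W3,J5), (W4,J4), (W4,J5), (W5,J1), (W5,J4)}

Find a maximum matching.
Matching: {(W1,J2), (W2,J1), (W3,J3), (W4,J5), (W5,J4)}

Maximum matching (size 5):
  W1 → J2
  W2 → J1
  W3 → J3
  W4 → J5
  W5 → J4

Each worker is assigned to at most one job, and each job to at most one worker.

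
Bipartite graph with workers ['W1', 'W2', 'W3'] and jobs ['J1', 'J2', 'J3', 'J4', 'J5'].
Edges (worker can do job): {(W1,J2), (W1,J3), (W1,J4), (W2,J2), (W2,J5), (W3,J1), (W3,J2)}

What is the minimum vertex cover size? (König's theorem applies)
Minimum vertex cover size = 3

By König's theorem: in bipartite graphs,
min vertex cover = max matching = 3

Maximum matching has size 3, so minimum vertex cover also has size 3.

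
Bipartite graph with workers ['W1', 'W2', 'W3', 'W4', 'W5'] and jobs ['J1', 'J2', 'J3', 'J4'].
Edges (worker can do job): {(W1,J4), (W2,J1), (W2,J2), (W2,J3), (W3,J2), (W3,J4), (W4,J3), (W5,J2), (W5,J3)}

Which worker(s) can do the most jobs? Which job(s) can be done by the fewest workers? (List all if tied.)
Most versatile: W2 (3 jobs); Least covered: J1 (1 workers)

Worker degrees (jobs they can do): W1:1, W2:3, W3:2, W4:1, W5:2
Job degrees (workers who can do it): J1:1, J2:3, J3:3, J4:2

Maximum worker degree is 3, achieved by: W2
Minimum job degree is 1, achieved by: J1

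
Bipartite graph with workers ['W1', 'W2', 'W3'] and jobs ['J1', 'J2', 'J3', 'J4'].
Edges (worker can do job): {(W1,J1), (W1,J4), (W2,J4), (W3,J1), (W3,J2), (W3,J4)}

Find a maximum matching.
Matching: {(W1,J1), (W2,J4), (W3,J2)}

Maximum matching (size 3):
  W1 → J1
  W2 → J4
  W3 → J2

Each worker is assigned to at most one job, and each job to at most one worker.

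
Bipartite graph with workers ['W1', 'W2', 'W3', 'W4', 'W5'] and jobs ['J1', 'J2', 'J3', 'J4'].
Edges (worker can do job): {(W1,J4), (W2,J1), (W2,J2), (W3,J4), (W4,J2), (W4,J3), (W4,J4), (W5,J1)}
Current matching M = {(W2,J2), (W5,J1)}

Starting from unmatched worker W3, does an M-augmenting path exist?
Yes: W3 → J4

An M-augmenting path alternates non-matching / matching edges, starting and ending at unmatched vertices.
Path: W3 → J4
(J4 is unmatched in M, so the path is augmenting.)
Flipping edges along this path would increase |M| from 2 to 3.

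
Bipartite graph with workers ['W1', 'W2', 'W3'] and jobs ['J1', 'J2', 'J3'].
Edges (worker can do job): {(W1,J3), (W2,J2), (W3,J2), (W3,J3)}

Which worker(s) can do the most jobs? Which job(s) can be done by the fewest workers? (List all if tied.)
Most versatile: W3 (2 jobs); Least covered: J1 (0 workers)

Worker degrees (jobs they can do): W1:1, W2:1, W3:2
Job degrees (workers who can do it): J1:0, J2:2, J3:2

Maximum worker degree is 2, achieved by: W3
Minimum job degree is 0, achieved by: J1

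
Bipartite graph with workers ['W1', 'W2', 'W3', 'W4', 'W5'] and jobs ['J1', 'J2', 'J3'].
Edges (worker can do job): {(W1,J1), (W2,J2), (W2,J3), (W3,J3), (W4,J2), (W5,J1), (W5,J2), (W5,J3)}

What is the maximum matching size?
Maximum matching size = 3

Maximum matching: {(W3,J3), (W4,J2), (W5,J1)}
Size: 3

This assigns 3 workers to 3 distinct jobs.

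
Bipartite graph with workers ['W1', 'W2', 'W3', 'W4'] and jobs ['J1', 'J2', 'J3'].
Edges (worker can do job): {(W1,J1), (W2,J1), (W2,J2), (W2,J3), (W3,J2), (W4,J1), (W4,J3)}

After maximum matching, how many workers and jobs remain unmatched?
Unmatched: 1 workers, 0 jobs

Maximum matching size: 3
Workers: 4 total, 3 matched, 1 unmatched
Jobs: 3 total, 3 matched, 0 unmatched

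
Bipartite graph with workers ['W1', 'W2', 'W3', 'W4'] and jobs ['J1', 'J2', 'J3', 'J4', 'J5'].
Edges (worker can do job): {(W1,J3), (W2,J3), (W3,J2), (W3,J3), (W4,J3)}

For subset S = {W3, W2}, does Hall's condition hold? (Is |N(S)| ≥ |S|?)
Yes: |N(S)| = 2, |S| = 2

Subset S = {W3, W2}
Neighbors N(S) = {J2, J3}

|N(S)| = 2, |S| = 2
Hall's condition: |N(S)| ≥ |S| is satisfied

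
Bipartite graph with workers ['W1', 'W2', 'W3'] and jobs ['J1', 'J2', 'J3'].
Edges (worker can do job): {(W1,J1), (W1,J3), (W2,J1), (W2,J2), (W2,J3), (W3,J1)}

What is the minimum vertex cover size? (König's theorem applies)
Minimum vertex cover size = 3

By König's theorem: in bipartite graphs,
min vertex cover = max matching = 3

Maximum matching has size 3, so minimum vertex cover also has size 3.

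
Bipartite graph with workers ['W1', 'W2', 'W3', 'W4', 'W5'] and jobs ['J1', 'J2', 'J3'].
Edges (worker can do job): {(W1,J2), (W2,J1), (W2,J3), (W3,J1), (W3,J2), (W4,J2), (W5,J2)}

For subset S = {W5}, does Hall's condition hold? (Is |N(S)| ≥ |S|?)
Yes: |N(S)| = 1, |S| = 1

Subset S = {W5}
Neighbors N(S) = {J2}

|N(S)| = 1, |S| = 1
Hall's condition: |N(S)| ≥ |S| is satisfied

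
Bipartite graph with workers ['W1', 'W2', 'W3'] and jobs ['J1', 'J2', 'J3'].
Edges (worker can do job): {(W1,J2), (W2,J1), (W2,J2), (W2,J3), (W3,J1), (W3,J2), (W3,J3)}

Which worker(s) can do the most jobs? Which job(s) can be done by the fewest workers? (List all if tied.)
Most versatile: W2, W3 (3 jobs); Least covered: J1, J3 (2 workers)

Worker degrees (jobs they can do): W1:1, W2:3, W3:3
Job degrees (workers who can do it): J1:2, J2:3, J3:2

Maximum worker degree is 3, achieved by: W2, W3
Minimum job degree is 2, achieved by: J1, J3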